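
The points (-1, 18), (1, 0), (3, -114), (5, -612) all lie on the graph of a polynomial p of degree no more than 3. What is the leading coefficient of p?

-6

Write p(t) = at^3 + bt^2 + ct + d. Substituting each data point gives a linear system:
  -a + b - c + d = 18
  a + b + c + d = 0
  27a + 9b + 3c + d = -114
  125a + 25b + 5c + d = -612
Solving the system yields a = -6, b = 6, c = -3, d = 3.
So p(t) = -6t^3 + 6t^2 - 3t + 3.
The leading coefficient is -6.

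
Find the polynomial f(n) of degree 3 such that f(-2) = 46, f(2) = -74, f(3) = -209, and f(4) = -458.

f(n) = -6n^3 - 3n^2 - 6n - 2

Using the Lagrange interpolation formula with nodes -2, 2, 3, 4:
  L_0(n) = (n - 2)(n - 3)(n - 4) / -120
  L_1(n) = (n + 2)(n - 3)(n - 4) / 8
  L_2(n) = (n + 2)(n - 2)(n - 4) / -5
  L_3(n) = (n + 2)(n - 2)(n - 3) / 12
Then f(n) = 46·L_0(n) - 74·L_1(n) - 209·L_2(n) - 458·L_3(n).
Expanding and collecting terms gives f(n) = -6n³ - 3n² - 6n - 2.
Check: f(4) = -458. ✓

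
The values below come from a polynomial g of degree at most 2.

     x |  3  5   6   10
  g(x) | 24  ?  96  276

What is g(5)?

66

The 3 known points determine the degree-2 polynomial uniquely.
Write g(x) = ax^2 + bx + c. Substituting each data point gives a linear system:
  9a + 3b + c = 24
  36a + 6b + c = 96
  100a + 10b + c = 276
Solving the system yields a = 3, b = -3, c = 6.
So g(x) = 3x² - 3x + 6.
Then g(5) = 66.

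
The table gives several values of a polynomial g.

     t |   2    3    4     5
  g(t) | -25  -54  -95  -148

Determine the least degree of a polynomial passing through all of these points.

2

Forward differences of the values at t = 2, 3, 4, 5:
  g  : -25  -54  -95  -148
  Δ  : -29  -41  -53
  Δ^2: -12  -12
  Δ^3: 0
The second differences are constant (-12) and nonzero, while all higher differences vanish, so the minimal degree is 2.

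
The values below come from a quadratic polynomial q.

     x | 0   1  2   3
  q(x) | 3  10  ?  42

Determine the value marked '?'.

On equispaced nodes a degree-2 polynomial has vanishing third forward difference, so
  - q(0) + 3·q(1) - 3·q(2) + q(3) = 0.
Substituting the known values and solving for q(2):
  -3·q(2) = -69
  q(2) = 23.

23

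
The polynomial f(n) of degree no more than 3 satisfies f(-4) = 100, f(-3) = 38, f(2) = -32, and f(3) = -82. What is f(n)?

f(n) = -2n^3 - 2n^2 - 2n - 4

Using the Lagrange interpolation formula with nodes -4, -3, 2, 3:
  L_0(n) = (n + 3)(n - 2)(n - 3) / -42
  L_1(n) = (n + 4)(n - 2)(n - 3) / 30
  L_2(n) = (n + 4)(n + 3)(n - 3) / -30
  L_3(n) = (n + 4)(n + 3)(n - 2) / 42
Then f(n) = 100·L_0(n) + 38·L_1(n) - 32·L_2(n) - 82·L_3(n).
Expanding and collecting terms gives f(n) = -2n^3 - 2n^2 - 2n - 4.
Check: f(2) = -32. ✓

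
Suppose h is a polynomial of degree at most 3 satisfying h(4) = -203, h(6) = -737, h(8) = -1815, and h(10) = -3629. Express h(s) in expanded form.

h(s) = -4s^3 + 4s^2 - 3s + 1

Using the Lagrange interpolation formula with nodes 4, 6, 8, 10:
  L_0(s) = (s - 6)(s - 8)(s - 10) / -48
  L_1(s) = (s - 4)(s - 8)(s - 10) / 16
  L_2(s) = (s - 4)(s - 6)(s - 10) / -16
  L_3(s) = (s - 4)(s - 6)(s - 8) / 48
Then h(s) = -203·L_0(s) - 737·L_1(s) - 1815·L_2(s) - 3629·L_3(s).
Expanding and collecting terms gives h(s) = -4s³ + 4s² - 3s + 1.
Check: h(4) = -203. ✓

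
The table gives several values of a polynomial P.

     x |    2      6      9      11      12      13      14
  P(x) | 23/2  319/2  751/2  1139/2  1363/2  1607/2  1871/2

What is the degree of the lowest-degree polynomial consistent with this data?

2

Divided differences on the nodes 2, 6, 9, 11, 12, 13, 14:
  order 0: 23/2  319/2  751/2  1139/2  1363/2  1607/2  1871/2
  order 1: 37  72  97  112  122  132
  order 2: 5  5  5  5  5
  order 3: 0  0  0  0
  order 4: 0  0  0
  order 5: 0  0
  order 6: 0
The order-2 divided differences are all 5 (nonzero) and every higher order vanishes, so the data lies on a polynomial of degree exactly 2.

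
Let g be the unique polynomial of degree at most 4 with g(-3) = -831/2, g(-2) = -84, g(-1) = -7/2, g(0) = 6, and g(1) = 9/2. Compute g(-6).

Write g(u) = au^4 + bu^3 + cu^2 + du + e. Substituting each data point gives a linear system:
  81a - 27b + 9c - 3d + e = -831/2
  16a - 8b + 4c - 2d + e = -84
  a - b + c - d + e = -7/2
  e = 6
  a + b + c + d + e = 9/2
Solving the system yields a = -5, b = 0, c = -1/2, d = 4, e = 6.
So g(u) = -5u^4 - (1/2)u^2 + 4u + 6.
Then g(-6) = -6516.

-6516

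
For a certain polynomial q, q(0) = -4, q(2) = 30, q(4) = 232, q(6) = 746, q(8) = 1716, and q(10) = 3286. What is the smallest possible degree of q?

Forward differences of the values at n = 0, 2, 4, 6, 8, 10:
  q  : -4  30  232  746  1716  3286
  Δ  : 34  202  514  970  1570
  Δ^2: 168  312  456  600
  Δ^3: 144  144  144
  Δ^4: 0  0
  Δ^5: 0
The third differences are constant (144) and nonzero, while all higher differences vanish, so the minimal degree is 3.

3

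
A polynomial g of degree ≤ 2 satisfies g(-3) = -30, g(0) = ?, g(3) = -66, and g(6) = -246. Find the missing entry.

The 3 known points determine the degree-2 polynomial uniquely.
Write g(x) = ax^2 + bx + c. Substituting each data point gives a linear system:
  9a - 3b + c = -30
  9a + 3b + c = -66
  36a + 6b + c = -246
Solving the system yields a = -6, b = -6, c = 6.
So g(x) = -6x^2 - 6x + 6.
Then g(0) = 6.

6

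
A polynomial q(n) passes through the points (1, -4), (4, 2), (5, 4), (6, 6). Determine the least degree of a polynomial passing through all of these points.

Divided differences on the nodes 1, 4, 5, 6:
  order 0: -4  2  4  6
  order 1: 2  2  2
  order 2: 0  0
  order 3: 0
The order-1 divided differences are all 2 (nonzero) and every higher order vanishes, so the data lies on a polynomial of degree exactly 1.

1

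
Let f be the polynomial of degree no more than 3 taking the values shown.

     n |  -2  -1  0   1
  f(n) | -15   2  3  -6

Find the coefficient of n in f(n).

-5

Write f(n) = an^3 + bn^2 + cn + d. Substituting each data point gives a linear system:
  -8a + 4b - 2c + d = -15
  -a + b - c + d = 2
  d = 3
  a + b + c + d = -6
Solving the system yields a = 1, b = -5, c = -5, d = 3.
So f(n) = n³ - 5n² - 5n + 3.
The coefficient of n is -5.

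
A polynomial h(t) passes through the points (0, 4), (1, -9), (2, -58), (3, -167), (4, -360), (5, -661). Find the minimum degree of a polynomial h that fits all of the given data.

Forward differences of the values at t = 0, 1, 2, 3, 4, 5:
  h  : 4  -9  -58  -167  -360  -661
  Δ  : -13  -49  -109  -193  -301
  Δ^2: -36  -60  -84  -108
  Δ^3: -24  -24  -24
  Δ^4: 0  0
  Δ^5: 0
The third differences are constant (-24) and nonzero, while all higher differences vanish, so the minimal degree is 3.

3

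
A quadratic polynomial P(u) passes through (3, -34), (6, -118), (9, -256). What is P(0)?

-4

Using the Lagrange interpolation formula with nodes 3, 6, 9:
  L_0(u) = (u - 6)(u - 9) / 18
  L_1(u) = (u - 3)(u - 9) / -9
  L_2(u) = (u - 3)(u - 6) / 18
Then P(u) = -34·L_0(u) - 118·L_1(u) - 256·L_2(u).
Expanding and collecting terms gives P(u) = -3u² - u - 4.
Evaluating at u = 0: P(0) = -4.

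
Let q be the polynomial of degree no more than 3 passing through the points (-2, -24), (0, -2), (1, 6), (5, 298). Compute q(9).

1582

Using the Lagrange interpolation formula with nodes -2, 0, 1, 5:
  L_0(x) = x(x - 1)(x - 5) / -42
  L_1(x) = (x + 2)(x - 1)(x - 5) / 10
  L_2(x) = (x + 2)x(x - 5) / -12
  L_3(x) = (x + 2)x(x - 1) / 140
Then q(x) = -24·L_0(x) - 2·L_1(x) + 6·L_2(x) + 298·L_3(x).
Expanding and collecting terms gives q(x) = 2x^3 + x^2 + 5x - 2.
Evaluating at x = 9: q(9) = 1582.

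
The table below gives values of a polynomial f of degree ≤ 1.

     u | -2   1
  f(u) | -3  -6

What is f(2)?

-7

Using the Lagrange interpolation formula with nodes -2, 1:
  L_0(u) = (u - 1) / -3
  L_1(u) = (u + 2) / 3
Then f(u) = -3·L_0(u) - 6·L_1(u).
Expanding and collecting terms gives f(u) = -u - 5.
Evaluating at u = 2: f(2) = -7.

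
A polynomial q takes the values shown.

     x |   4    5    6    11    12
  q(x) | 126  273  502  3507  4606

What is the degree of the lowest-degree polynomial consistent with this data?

Divided differences on the nodes 4, 5, 6, 11, 12:
  order 0: 126  273  502  3507  4606
  order 1: 147  229  601  1099
  order 2: 41  62  83
  order 3: 3  3
  order 4: 0
The order-3 divided differences are all 3 (nonzero) and every higher order vanishes, so the data lies on a polynomial of degree exactly 3.

3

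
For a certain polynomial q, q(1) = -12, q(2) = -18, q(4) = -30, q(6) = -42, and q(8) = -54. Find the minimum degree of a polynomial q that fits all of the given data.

Divided differences on the nodes 1, 2, 4, 6, 8:
  order 0: -12  -18  -30  -42  -54
  order 1: -6  -6  -6  -6
  order 2: 0  0  0
  order 3: 0  0
  order 4: 0
The order-1 divided differences are all -6 (nonzero) and every higher order vanishes, so the data lies on a polynomial of degree exactly 1.

1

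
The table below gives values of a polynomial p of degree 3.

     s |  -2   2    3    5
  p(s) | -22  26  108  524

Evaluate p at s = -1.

Write p(s) = as^3 + bs^2 + cs + d. Substituting each data point gives a linear system:
  -8a + 4b - 2c + d = -22
  8a + 4b + 2c + d = 26
  27a + 9b + 3c + d = 108
  125a + 25b + 5c + d = 524
Solving the system yields a = 4, b = 2, c = -4, d = -6.
So p(s) = 4s^3 + 2s^2 - 4s - 6.
Then p(-1) = -4.

-4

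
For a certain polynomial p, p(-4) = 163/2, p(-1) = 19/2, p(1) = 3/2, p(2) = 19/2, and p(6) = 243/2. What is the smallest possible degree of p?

Divided differences on the nodes -4, -1, 1, 2, 6:
  order 0: 163/2  19/2  3/2  19/2  243/2
  order 1: -24  -4  8  28
  order 2: 4  4  4
  order 3: 0  0
  order 4: 0
The order-2 divided differences are all 4 (nonzero) and every higher order vanishes, so the data lies on a polynomial of degree exactly 2.

2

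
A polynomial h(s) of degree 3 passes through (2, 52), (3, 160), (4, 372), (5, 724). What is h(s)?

Using the Lagrange interpolation formula with nodes 2, 3, 4, 5:
  L_0(s) = (s - 3)(s - 4)(s - 5) / -6
  L_1(s) = (s - 2)(s - 4)(s - 5) / 2
  L_2(s) = (s - 2)(s - 3)(s - 5) / -2
  L_3(s) = (s - 2)(s - 3)(s - 4) / 6
Then h(s) = 52·L_0(s) + 160·L_1(s) + 372·L_2(s) + 724·L_3(s).
Expanding and collecting terms gives h(s) = 6s³ - 2s² + 4s + 4.
Check: h(2) = 52. ✓

h(s) = 6s^3 - 2s^2 + 4s + 4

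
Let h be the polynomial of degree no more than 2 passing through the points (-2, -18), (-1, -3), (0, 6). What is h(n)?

Write h(n) = an^2 + bn + c. Substituting each data point gives a linear system:
  4a - 2b + c = -18
  a - b + c = -3
  c = 6
Solving the system yields a = -3, b = 6, c = 6.
So h(n) = -3n² + 6n + 6.
Check: h(-1) = -3. ✓

h(n) = -3n^2 + 6n + 6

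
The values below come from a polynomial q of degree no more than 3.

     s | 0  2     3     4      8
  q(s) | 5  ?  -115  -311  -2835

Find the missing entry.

-21

The 4 known points determine the degree-3 polynomial uniquely.
Write q(s) = as^3 + bs^2 + cs + d. Substituting each data point gives a linear system:
  d = 5
  27a + 9b + 3c + d = -115
  64a + 16b + 4c + d = -311
  512a + 64b + 8c + d = -2835
Solving the system yields a = -6, b = 3, c = 5, d = 5.
So q(s) = -6s³ + 3s² + 5s + 5.
Then q(2) = -21.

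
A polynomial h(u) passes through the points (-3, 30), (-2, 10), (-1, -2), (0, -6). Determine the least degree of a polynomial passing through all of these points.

2

Forward differences of the values at u = -3, -2, -1, 0:
  h  : 30  10  -2  -6
  Δ  : -20  -12  -4
  Δ^2: 8  8
  Δ^3: 0
The second differences are constant (8) and nonzero, while all higher differences vanish, so the minimal degree is 2.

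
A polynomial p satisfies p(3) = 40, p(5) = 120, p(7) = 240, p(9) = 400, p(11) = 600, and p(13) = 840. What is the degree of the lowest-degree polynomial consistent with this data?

Forward differences of the values at u = 3, 5, 7, 9, 11, 13:
  p  : 40  120  240  400  600  840
  Δ  : 80  120  160  200  240
  Δ^2: 40  40  40  40
  Δ^3: 0  0  0
  Δ^4: 0  0
  Δ^5: 0
The second differences are constant (40) and nonzero, while all higher differences vanish, so the minimal degree is 2.

2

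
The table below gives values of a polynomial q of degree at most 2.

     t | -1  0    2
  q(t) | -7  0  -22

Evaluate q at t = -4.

Using the Lagrange interpolation formula with nodes -1, 0, 2:
  L_0(t) = t(t - 2) / 3
  L_1(t) = (t + 1)(t - 2) / -2
  L_2(t) = (t + 1)t / 6
Then q(t) = -7·L_0(t) + 0·L_1(t) - 22·L_2(t).
Expanding and collecting terms gives q(t) = -6t² + t.
Evaluating at t = -4: q(-4) = -100.

-100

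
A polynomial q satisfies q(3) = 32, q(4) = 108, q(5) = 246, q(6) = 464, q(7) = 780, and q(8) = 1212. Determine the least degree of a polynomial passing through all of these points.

Forward differences of the values at x = 3, 4, 5, 6, 7, 8:
  q  : 32  108  246  464  780  1212
  Δ  : 76  138  218  316  432
  Δ^2: 62  80  98  116
  Δ^3: 18  18  18
  Δ^4: 0  0
  Δ^5: 0
The third differences are constant (18) and nonzero, while all higher differences vanish, so the minimal degree is 3.

3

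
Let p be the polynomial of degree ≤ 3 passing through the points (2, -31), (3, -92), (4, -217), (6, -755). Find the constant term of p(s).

-5

Write p(s) = as^3 + bs^2 + cs + d. Substituting each data point gives a linear system:
  8a + 4b + 2c + d = -31
  27a + 9b + 3c + d = -92
  64a + 16b + 4c + d = -217
  216a + 36b + 6c + d = -755
Solving the system yields a = -4, b = 4, c = -5, d = -5.
So p(s) = -4s^3 + 4s^2 - 5s - 5.
The constant term is -5.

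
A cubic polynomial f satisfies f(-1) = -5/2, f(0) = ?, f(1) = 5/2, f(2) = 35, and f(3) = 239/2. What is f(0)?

-2

The 4 known points determine the degree-3 polynomial uniquely.
Write f(t) = at^3 + bt^2 + ct + d. Substituting each data point gives a linear system:
  -a + b - c + d = -5/2
  a + b + c + d = 5/2
  8a + 4b + 2c + d = 35
  27a + 9b + 3c + d = 239/2
Solving the system yields a = 4, b = 2, c = -3/2, d = -2.
So f(t) = 4t^3 + 2t^2 - (3/2)t - 2.
Then f(0) = -2.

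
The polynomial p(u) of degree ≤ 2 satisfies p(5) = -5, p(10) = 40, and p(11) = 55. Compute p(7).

Using the Lagrange interpolation formula with nodes 5, 10, 11:
  L_0(u) = (u - 10)(u - 11) / 30
  L_1(u) = (u - 5)(u - 11) / -5
  L_2(u) = (u - 5)(u - 10) / 6
Then p(u) = -5·L_0(u) + 40·L_1(u) + 55·L_2(u).
Expanding and collecting terms gives p(u) = u^2 - 6u.
Evaluating at u = 7: p(7) = 7.

7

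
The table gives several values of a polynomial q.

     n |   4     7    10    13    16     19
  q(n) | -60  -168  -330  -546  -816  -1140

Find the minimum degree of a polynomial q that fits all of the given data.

2

Forward differences of the values at n = 4, 7, 10, 13, 16, 19:
  q  : -60  -168  -330  -546  -816  -1140
  Δ  : -108  -162  -216  -270  -324
  Δ^2: -54  -54  -54  -54
  Δ^3: 0  0  0
  Δ^4: 0  0
  Δ^5: 0
The second differences are constant (-54) and nonzero, while all higher differences vanish, so the minimal degree is 2.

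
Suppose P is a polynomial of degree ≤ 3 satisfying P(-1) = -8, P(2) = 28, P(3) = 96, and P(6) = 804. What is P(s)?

P(s) = 4s^3 - 2s^2 + 2s

Using the Lagrange interpolation formula with nodes -1, 2, 3, 6:
  L_0(s) = (s - 2)(s - 3)(s - 6) / -84
  L_1(s) = (s + 1)(s - 3)(s - 6) / 12
  L_2(s) = (s + 1)(s - 2)(s - 6) / -12
  L_3(s) = (s + 1)(s - 2)(s - 3) / 84
Then P(s) = -8·L_0(s) + 28·L_1(s) + 96·L_2(s) + 804·L_3(s).
Expanding and collecting terms gives P(s) = 4s^3 - 2s^2 + 2s.
Check: P(6) = 804. ✓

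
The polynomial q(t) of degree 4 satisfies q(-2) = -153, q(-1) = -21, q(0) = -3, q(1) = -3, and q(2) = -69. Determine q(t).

q(t) = -6t^4 + 4t^3 - 3t^2 + 5t - 3

Using the Lagrange interpolation formula with nodes -2, -1, 0, 1, 2:
  L_0(t) = (t + 1)t(t - 1)(t - 2) / 24
  L_1(t) = (t + 2)t(t - 1)(t - 2) / -6
  L_2(t) = (t + 2)(t + 1)(t - 1)(t - 2) / 4
  L_3(t) = (t + 2)(t + 1)t(t - 2) / -6
  L_4(t) = (t + 2)(t + 1)t(t - 1) / 24
Then q(t) = -153·L_0(t) - 21·L_1(t) - 3·L_2(t) - 3·L_3(t) - 69·L_4(t).
Expanding and collecting terms gives q(t) = -6t^4 + 4t^3 - 3t^2 + 5t - 3.
Check: q(2) = -69. ✓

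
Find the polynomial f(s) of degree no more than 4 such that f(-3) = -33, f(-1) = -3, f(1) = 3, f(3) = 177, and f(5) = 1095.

f(s) = s^4 + 4s^3 - s^2 - s

Write f(s) = as^4 + bs^3 + cs^2 + ds + e. Substituting each data point gives a linear system:
  81a - 27b + 9c - 3d + e = -33
  a - b + c - d + e = -3
  a + b + c + d + e = 3
  81a + 27b + 9c + 3d + e = 177
  625a + 125b + 25c + 5d + e = 1095
Solving the system yields a = 1, b = 4, c = -1, d = -1, e = 0.
So f(s) = s^4 + 4s^3 - s^2 - s.
Check: f(5) = 1095. ✓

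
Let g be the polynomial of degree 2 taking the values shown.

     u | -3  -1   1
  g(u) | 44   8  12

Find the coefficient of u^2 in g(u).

Write g(u) = au^2 + bu + c. Substituting each data point gives a linear system:
  9a - 3b + c = 44
  a - b + c = 8
  a + b + c = 12
Solving the system yields a = 5, b = 2, c = 5.
So g(u) = 5u² + 2u + 5.
The leading coefficient is 5.

5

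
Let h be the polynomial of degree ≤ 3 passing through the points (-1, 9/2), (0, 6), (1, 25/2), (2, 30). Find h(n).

Write h(n) = an^3 + bn^2 + cn + d. Substituting each data point gives a linear system:
  -a + b - c + d = 9/2
  d = 6
  a + b + c + d = 25/2
  8a + 4b + 2c + d = 30
Solving the system yields a = 1, b = 5/2, c = 3, d = 6.
So h(n) = n³ + (5/2)n² + 3n + 6.
Check: h(-1) = 9/2. ✓

h(n) = n^3 + (5/2)n^2 + 3n + 6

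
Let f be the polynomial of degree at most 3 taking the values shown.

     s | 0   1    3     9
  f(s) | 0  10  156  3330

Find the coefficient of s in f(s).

Write f(s) = as^3 + bs^2 + cs + d. Substituting each data point gives a linear system:
  d = 0
  a + b + c + d = 10
  27a + 9b + 3c + d = 156
  729a + 81b + 9c + d = 3330
Solving the system yields a = 4, b = 5, c = 1, d = 0.
So f(s) = 4s³ + 5s² + s.
The coefficient of s is 1.

1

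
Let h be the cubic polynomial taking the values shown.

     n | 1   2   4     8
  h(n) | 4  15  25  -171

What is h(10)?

Using the Lagrange interpolation formula with nodes 1, 2, 4, 8:
  L_0(n) = (n - 2)(n - 4)(n - 8) / -21
  L_1(n) = (n - 1)(n - 4)(n - 8) / 12
  L_2(n) = (n - 1)(n - 2)(n - 8) / -24
  L_3(n) = (n - 1)(n - 2)(n - 4) / 168
Then h(n) = 4·L_0(n) + 15·L_1(n) + 25·L_2(n) - 171·L_3(n).
Expanding and collecting terms gives h(n) = -n³ + 5n² + 3n - 3.
Evaluating at n = 10: h(10) = -473.

-473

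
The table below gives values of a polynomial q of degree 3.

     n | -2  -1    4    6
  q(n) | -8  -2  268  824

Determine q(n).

Using the Lagrange interpolation formula with nodes -2, -1, 4, 6:
  L_0(n) = (n + 1)(n - 4)(n - 6) / -48
  L_1(n) = (n + 2)(n - 4)(n - 6) / 35
  L_2(n) = (n + 2)(n + 1)(n - 6) / -60
  L_3(n) = (n + 2)(n + 1)(n - 4) / 112
Then q(n) = -8·L_0(n) - 2·L_1(n) + 268·L_2(n) + 824·L_3(n).
Expanding and collecting terms gives q(n) = 3n^3 + 5n^2 - 4.
Check: q(-1) = -2. ✓

q(n) = 3n^3 + 5n^2 - 4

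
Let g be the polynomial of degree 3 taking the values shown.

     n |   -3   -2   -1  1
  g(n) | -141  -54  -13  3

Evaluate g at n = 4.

132

Write g(n) = an^3 + bn^2 + cn + d. Substituting each data point gives a linear system:
  -27a + 9b - 3c + d = -141
  -8a + 4b - 2c + d = -54
  -a + b - c + d = -13
  a + b + c + d = 3
Solving the system yields a = 3, b = -5, c = 5, d = 0.
So g(n) = 3n³ - 5n² + 5n.
Then g(4) = 132.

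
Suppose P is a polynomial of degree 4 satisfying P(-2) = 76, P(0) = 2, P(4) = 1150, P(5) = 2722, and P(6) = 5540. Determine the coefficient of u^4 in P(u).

Write P(u) = au^4 + bu^3 + cu^2 + du + e. Substituting each data point gives a linear system:
  16a - 8b + 4c - 2d + e = 76
  e = 2
  256a + 64b + 16c + 4d + e = 1150
  625a + 125b + 25c + 5d + e = 2722
  1296a + 216b + 36c + 6d + e = 5540
Solving the system yields a = 4, b = 1, c = 4, d = -1, e = 2.
So P(u) = 4u^4 + u^3 + 4u^2 - u + 2.
The leading coefficient is 4.

4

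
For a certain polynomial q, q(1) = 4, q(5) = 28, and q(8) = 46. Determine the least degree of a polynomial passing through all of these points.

Divided differences on the nodes 1, 5, 8:
  order 0: 4  28  46
  order 1: 6  6
  order 2: 0
The order-1 divided differences are all 6 (nonzero) and every higher order vanishes, so the data lies on a polynomial of degree exactly 1.

1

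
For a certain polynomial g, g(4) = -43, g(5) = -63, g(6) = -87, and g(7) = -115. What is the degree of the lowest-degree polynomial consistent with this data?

Forward differences of the values at t = 4, 5, 6, 7:
  g  : -43  -63  -87  -115
  Δ  : -20  -24  -28
  Δ^2: -4  -4
  Δ^3: 0
The second differences are constant (-4) and nonzero, while all higher differences vanish, so the minimal degree is 2.

2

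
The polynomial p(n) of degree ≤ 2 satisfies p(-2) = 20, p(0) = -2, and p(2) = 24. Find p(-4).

Using the Lagrange interpolation formula with nodes -2, 0, 2:
  L_0(n) = n(n - 2) / 8
  L_1(n) = (n + 2)(n - 2) / -4
  L_2(n) = (n + 2)n / 8
Then p(n) = 20·L_0(n) - 2·L_1(n) + 24·L_2(n).
Expanding and collecting terms gives p(n) = 6n^2 + n - 2.
Evaluating at n = -4: p(-4) = 90.

90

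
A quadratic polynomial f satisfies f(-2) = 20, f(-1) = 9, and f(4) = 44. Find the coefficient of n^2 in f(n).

3

Write f(n) = an^2 + bn + c. Substituting each data point gives a linear system:
  4a - 2b + c = 20
  a - b + c = 9
  16a + 4b + c = 44
Solving the system yields a = 3, b = -2, c = 4.
So f(n) = 3n² - 2n + 4.
The leading coefficient is 3.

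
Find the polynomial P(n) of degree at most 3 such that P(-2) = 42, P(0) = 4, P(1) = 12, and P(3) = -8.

Using the Lagrange interpolation formula with nodes -2, 0, 1, 3:
  L_0(n) = n(n - 1)(n - 3) / -30
  L_1(n) = (n + 2)(n - 1)(n - 3) / 6
  L_2(n) = (n + 2)n(n - 3) / -6
  L_3(n) = (n + 2)n(n - 1) / 30
Then P(n) = 42·L_0(n) + 4·L_1(n) + 12·L_2(n) - 8·L_3(n).
Expanding and collecting terms gives P(n) = -3n^3 + 6n^2 + 5n + 4.
Check: P(-2) = 42. ✓

P(n) = -3n^3 + 6n^2 + 5n + 4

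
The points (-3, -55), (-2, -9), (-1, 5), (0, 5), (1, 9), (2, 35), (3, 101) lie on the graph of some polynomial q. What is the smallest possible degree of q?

Forward differences of the values at u = -3, -2, -1, 0, 1, 2, 3:
  q  : -55  -9  5  5  9  35  101
  Δ  : 46  14  0  4  26  66
  Δ^2: -32  -14  4  22  40
  Δ^3: 18  18  18  18
  Δ^4: 0  0  0
  Δ^5: 0  0
  Δ^6: 0
The third differences are constant (18) and nonzero, while all higher differences vanish, so the minimal degree is 3.

3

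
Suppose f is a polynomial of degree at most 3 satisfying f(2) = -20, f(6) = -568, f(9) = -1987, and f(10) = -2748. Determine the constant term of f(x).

Write f(x) = ax^3 + bx^2 + cx + d. Substituting each data point gives a linear system:
  8a + 4b + 2c + d = -20
  216a + 36b + 6c + d = -568
  729a + 81b + 9c + d = -1987
  1000a + 100b + 10c + d = -2748
Solving the system yields a = -3, b = 3, c = -5, d = 2.
So f(x) = -3x³ + 3x² - 5x + 2.
The constant term is 2.

2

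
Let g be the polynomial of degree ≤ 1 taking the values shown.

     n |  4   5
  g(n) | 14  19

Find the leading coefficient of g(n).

5

Write g(n) = an + b. Substituting each data point gives a linear system:
  4a + b = 14
  5a + b = 19
Solving the system yields a = 5, b = -6.
So g(n) = 5n - 6.
The leading coefficient is 5.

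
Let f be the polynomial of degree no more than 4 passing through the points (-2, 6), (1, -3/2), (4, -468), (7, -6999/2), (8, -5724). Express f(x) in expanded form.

f(x) = -x^4 - 3x^3 - (3/2)x^2 + 4

Write f(x) = ax^4 + bx^3 + cx^2 + dx + e. Substituting each data point gives a linear system:
  16a - 8b + 4c - 2d + e = 6
  a + b + c + d + e = -3/2
  256a + 64b + 16c + 4d + e = -468
  2401a + 343b + 49c + 7d + e = -6999/2
  4096a + 512b + 64c + 8d + e = -5724
Solving the system yields a = -1, b = -3, c = -3/2, d = 0, e = 4.
So f(x) = -x^4 - 3x^3 - (3/2)x^2 + 4.
Check: f(1) = -3/2. ✓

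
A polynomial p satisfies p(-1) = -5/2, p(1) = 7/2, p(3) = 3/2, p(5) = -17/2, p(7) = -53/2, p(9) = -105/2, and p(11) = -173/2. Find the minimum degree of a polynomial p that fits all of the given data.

2

Forward differences of the values at x = -1, 1, 3, 5, 7, 9, 11:
  p  : -5/2  7/2  3/2  -17/2  -53/2  -105/2  -173/2
  Δ  : 6  -2  -10  -18  -26  -34
  Δ^2: -8  -8  -8  -8  -8
  Δ^3: 0  0  0  0
  Δ^4: 0  0  0
  Δ^5: 0  0
  Δ^6: 0
The second differences are constant (-8) and nonzero, while all higher differences vanish, so the minimal degree is 2.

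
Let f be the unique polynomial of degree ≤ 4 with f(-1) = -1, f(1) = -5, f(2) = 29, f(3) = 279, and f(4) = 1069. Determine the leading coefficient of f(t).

6

Write f(t) = at^4 + bt^3 + ct^2 + dt + e. Substituting each data point gives a linear system:
  a - b + c - d + e = -1
  a + b + c + d + e = -5
  16a + 8b + 4c + 2d + e = 29
  81a + 27b + 9c + 3d + e = 279
  256a + 64b + 16c + 4d + e = 1069
Solving the system yields a = 6, b = -6, c = -6, d = 4, e = -3.
So f(t) = 6t^4 - 6t^3 - 6t^2 + 4t - 3.
The leading coefficient is 6.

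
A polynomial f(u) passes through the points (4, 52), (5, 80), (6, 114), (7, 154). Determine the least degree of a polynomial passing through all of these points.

2

Forward differences of the values at u = 4, 5, 6, 7:
  f  : 52  80  114  154
  Δ  : 28  34  40
  Δ^2: 6  6
  Δ^3: 0
The second differences are constant (6) and nonzero, while all higher differences vanish, so the minimal degree is 2.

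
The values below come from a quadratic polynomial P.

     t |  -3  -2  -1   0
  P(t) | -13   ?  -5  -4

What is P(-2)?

-8

The 3 known points determine the degree-2 polynomial uniquely.
Write P(t) = at^2 + bt + c. Substituting each data point gives a linear system:
  9a - 3b + c = -13
  a - b + c = -5
  c = -4
Solving the system yields a = -1, b = 0, c = -4.
So P(t) = -t^2 - 4.
Then P(-2) = -8.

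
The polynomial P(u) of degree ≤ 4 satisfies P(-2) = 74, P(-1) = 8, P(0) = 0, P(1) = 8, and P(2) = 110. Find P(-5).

Write P(u) = au^4 + bu^3 + cu^2 + du + e. Substituting each data point gives a linear system:
  16a - 8b + 4c - 2d + e = 74
  a - b + c - d + e = 8
  e = 0
  a + b + c + d + e = 8
  16a + 8b + 4c + 2d + e = 110
Solving the system yields a = 5, b = 3, c = 3, d = -3, e = 0.
So P(u) = 5u⁴ + 3u³ + 3u² - 3u.
Then P(-5) = 2840.

2840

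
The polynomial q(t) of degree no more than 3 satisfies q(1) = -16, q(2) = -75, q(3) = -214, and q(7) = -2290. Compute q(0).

Write q(t) = at^3 + bt^2 + ct + d. Substituting each data point gives a linear system:
  a + b + c + d = -16
  8a + 4b + 2c + d = -75
  27a + 9b + 3c + d = -214
  343a + 49b + 7c + d = -2290
Solving the system yields a = -6, b = -4, c = -5, d = -1.
So q(t) = -6t^3 - 4t^2 - 5t - 1.
Then q(0) = -1.

-1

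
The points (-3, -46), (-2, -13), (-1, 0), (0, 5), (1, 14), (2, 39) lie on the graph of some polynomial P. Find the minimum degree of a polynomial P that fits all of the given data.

Forward differences of the values at t = -3, -2, -1, 0, 1, 2:
  P  : -46  -13  0  5  14  39
  Δ  : 33  13  5  9  25
  Δ^2: -20  -8  4  16
  Δ^3: 12  12  12
  Δ^4: 0  0
  Δ^5: 0
The third differences are constant (12) and nonzero, while all higher differences vanish, so the minimal degree is 3.

3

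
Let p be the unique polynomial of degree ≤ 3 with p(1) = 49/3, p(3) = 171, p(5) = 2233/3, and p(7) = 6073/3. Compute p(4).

1162/3

Using the Lagrange interpolation formula with nodes 1, 3, 5, 7:
  L_0(s) = (s - 3)(s - 5)(s - 7) / -48
  L_1(s) = (s - 1)(s - 5)(s - 7) / 16
  L_2(s) = (s - 1)(s - 3)(s - 7) / -16
  L_3(s) = (s - 1)(s - 3)(s - 5) / 48
Then p(s) = 49/3·L_0(s) + 171·L_1(s) + 2233/3·L_2(s) + 6073/3·L_3(s).
Expanding and collecting terms gives p(s) = 6s^3 - (5/3)s^2 + 6s + 6.
Evaluating at s = 4: p(4) = 1162/3.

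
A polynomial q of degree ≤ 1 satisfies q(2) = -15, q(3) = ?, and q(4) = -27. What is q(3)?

-21

On equispaced nodes a degree-1 polynomial has vanishing second forward difference, so
  q(2) - 2·q(3) + q(4) = 0.
Substituting the known values and solving for q(3):
  -2·q(3) = 42
  q(3) = -21.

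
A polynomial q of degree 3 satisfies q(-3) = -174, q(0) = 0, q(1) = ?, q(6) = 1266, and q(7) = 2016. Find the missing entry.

6

The 4 known points determine the degree-3 polynomial uniquely.
Write q(s) = as^3 + bs^2 + cs + d. Substituting each data point gives a linear system:
  -27a + 9b - 3c + d = -174
  d = 0
  216a + 36b + 6c + d = 1266
  343a + 49b + 7c + d = 2016
Solving the system yields a = 6, b = -1, c = 1, d = 0.
So q(s) = 6s^3 - s^2 + s.
Then q(1) = 6.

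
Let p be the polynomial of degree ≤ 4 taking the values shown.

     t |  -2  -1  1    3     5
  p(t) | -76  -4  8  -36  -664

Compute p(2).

Write p(t) = at^4 + bt^3 + ct^2 + dt + e. Substituting each data point gives a linear system:
  16a - 8b + 4c - 2d + e = -76
  a - b + c - d + e = -4
  a + b + c + d + e = 8
  81a + 27b + 9c + 3d + e = -36
  625a + 125b + 25c + 5d + e = -664
Solving the system yields a = -2, b = 5, c = -2, d = 1, e = 6.
So p(t) = -2t^4 + 5t^3 - 2t^2 + t + 6.
Then p(2) = 8.

8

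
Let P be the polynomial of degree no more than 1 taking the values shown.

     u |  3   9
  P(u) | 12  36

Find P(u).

Write P(u) = au + b. Substituting each data point gives a linear system:
  3a + b = 12
  9a + b = 36
Solving the system yields a = 4, b = 0.
So P(u) = 4u.
Check: P(3) = 12. ✓

P(u) = 4u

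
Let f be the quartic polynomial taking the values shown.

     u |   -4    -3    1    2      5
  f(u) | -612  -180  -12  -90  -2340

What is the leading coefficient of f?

Write f(u) = au^4 + bu^3 + cu^2 + du + e. Substituting each data point gives a linear system:
  256a - 64b + 16c - 4d + e = -612
  81a - 27b + 9c - 3d + e = -180
  a + b + c + d + e = -12
  16a + 8b + 4c + 2d + e = -90
  625a + 125b + 25c + 5d + e = -2340
Solving the system yields a = -3, b = -3, c = -3, d = -3, e = 0.
So f(u) = -3u⁴ - 3u³ - 3u² - 3u.
The leading coefficient is -3.

-3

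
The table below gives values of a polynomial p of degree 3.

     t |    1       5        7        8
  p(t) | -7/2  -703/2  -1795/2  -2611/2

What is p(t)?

Using the Lagrange interpolation formula with nodes 1, 5, 7, 8:
  L_0(t) = (t - 5)(t - 7)(t - 8) / -168
  L_1(t) = (t - 1)(t - 7)(t - 8) / 24
  L_2(t) = (t - 1)(t - 5)(t - 8) / -12
  L_3(t) = (t - 1)(t - 5)(t - 7) / 21
Then p(t) = -7/2·L_0(t) - 703/2·L_1(t) - 1795/2·L_2(t) - 2611/2·L_3(t).
Expanding and collecting terms gives p(t) = -2t³ - 5t² + 5t - 3/2.
Check: p(7) = -1795/2. ✓

p(t) = -2t^3 - 5t^2 + 5t - 3/2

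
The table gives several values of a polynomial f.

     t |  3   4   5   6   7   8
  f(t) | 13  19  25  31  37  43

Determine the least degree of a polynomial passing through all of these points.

Forward differences of the values at t = 3, 4, 5, 6, 7, 8:
  f  : 13  19  25  31  37  43
  Δ  : 6  6  6  6  6
  Δ^2: 0  0  0  0
  Δ^3: 0  0  0
  Δ^4: 0  0
  Δ^5: 0
The first differences are constant (6) and nonzero, while all higher differences vanish, so the minimal degree is 1.

1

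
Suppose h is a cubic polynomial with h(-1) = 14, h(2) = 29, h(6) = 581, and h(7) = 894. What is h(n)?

Write h(n) = an^3 + bn^2 + cn + d. Substituting each data point gives a linear system:
  -a + b - c + d = 14
  8a + 4b + 2c + d = 29
  216a + 36b + 6c + d = 581
  343a + 49b + 7c + d = 894
Solving the system yields a = 2, b = 5, c = -6, d = 5.
So h(n) = 2n^3 + 5n^2 - 6n + 5.
Check: h(6) = 581. ✓

h(n) = 2n^3 + 5n^2 - 6n + 5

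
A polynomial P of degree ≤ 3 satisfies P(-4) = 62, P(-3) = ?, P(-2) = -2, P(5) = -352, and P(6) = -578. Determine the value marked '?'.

16

The 4 known points determine the degree-3 polynomial uniquely.
Write P(x) = ax^3 + bx^2 + cx + d. Substituting each data point gives a linear system:
  -64a + 16b - 4c + d = 62
  -8a + 4b - 2c + d = -2
  125a + 25b + 5c + d = -352
  216a + 36b + 6c + d = -578
Solving the system yields a = -2, b = -4, c = 0, d = -2.
So P(x) = -2x^3 - 4x^2 - 2.
Then P(-3) = 16.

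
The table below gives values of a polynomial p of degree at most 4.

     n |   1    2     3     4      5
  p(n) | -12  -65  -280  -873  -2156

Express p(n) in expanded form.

Write p(n) = an^4 + bn^3 + cn^2 + dn + e. Substituting each data point gives a linear system:
  a + b + c + d + e = -12
  16a + 8b + 4c + 2d + e = -65
  81a + 27b + 9c + 3d + e = -280
  256a + 64b + 16c + 4d + e = -873
  625a + 125b + 25c + 5d + e = -2156
Solving the system yields a = -4, b = 4, c = -5, d = -6, e = -1.
So p(n) = -4n⁴ + 4n³ - 5n² - 6n - 1.
Check: p(5) = -2156. ✓

p(n) = -4n^4 + 4n^3 - 5n^2 - 6n - 1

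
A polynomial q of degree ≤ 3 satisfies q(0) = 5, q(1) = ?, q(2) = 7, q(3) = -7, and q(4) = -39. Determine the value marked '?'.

9

The 4 known points determine the degree-3 polynomial uniquely.
Write q(t) = at^3 + bt^2 + ct + d. Substituting each data point gives a linear system:
  d = 5
  8a + 4b + 2c + d = 7
  27a + 9b + 3c + d = -7
  64a + 16b + 4c + d = -39
Solving the system yields a = -1, b = 0, c = 5, d = 5.
So q(t) = -t^3 + 5t + 5.
Then q(1) = 9.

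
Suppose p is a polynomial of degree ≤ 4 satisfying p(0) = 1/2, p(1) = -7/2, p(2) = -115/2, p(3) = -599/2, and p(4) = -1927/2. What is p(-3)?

Forward differences of the values at u = 0, 1, 2, 3, 4:
  p  : 1/2  -7/2  -115/2  -599/2  -1927/2
  Δ  : -4  -54  -242  -664
  Δ^2: -50  -188  -422
  Δ^3: -138  -234
  Δ^4: -96
The fourth differences are constant, confirming degree 4.
Interpolating (Newton forward form) and evaluating at u = -3 gives p(-3) = -695/2.

-695/2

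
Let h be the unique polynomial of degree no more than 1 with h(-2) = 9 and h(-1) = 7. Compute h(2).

Write h(x) = ax + b. Substituting each data point gives a linear system:
  -2a + b = 9
  -a + b = 7
Solving the system yields a = -2, b = 5.
So h(x) = -2x + 5.
Then h(2) = 1.

1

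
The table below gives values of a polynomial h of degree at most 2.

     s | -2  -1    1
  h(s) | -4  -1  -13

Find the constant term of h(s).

Write h(s) = as^2 + bs + c. Substituting each data point gives a linear system:
  4a - 2b + c = -4
  a - b + c = -1
  a + b + c = -13
Solving the system yields a = -3, b = -6, c = -4.
So h(s) = -3s^2 - 6s - 4.
The constant term is -4.

-4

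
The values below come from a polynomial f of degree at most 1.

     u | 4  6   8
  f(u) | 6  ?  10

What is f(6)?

8

The 2 known points determine the degree-1 polynomial uniquely.
Write f(u) = au + b. Substituting each data point gives a linear system:
  4a + b = 6
  8a + b = 10
Solving the system yields a = 1, b = 2.
So f(u) = u + 2.
Then f(6) = 8.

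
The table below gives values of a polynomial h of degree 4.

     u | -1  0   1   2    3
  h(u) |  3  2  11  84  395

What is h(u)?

h(u) = 5u^4 - u^3 + 5u + 2

Write h(u) = au^4 + bu^3 + cu^2 + du + e. Substituting each data point gives a linear system:
  a - b + c - d + e = 3
  e = 2
  a + b + c + d + e = 11
  16a + 8b + 4c + 2d + e = 84
  81a + 27b + 9c + 3d + e = 395
Solving the system yields a = 5, b = -1, c = 0, d = 5, e = 2.
So h(u) = 5u^4 - u^3 + 5u + 2.
Check: h(1) = 11. ✓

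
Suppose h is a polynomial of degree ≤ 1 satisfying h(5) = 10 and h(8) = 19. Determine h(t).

h(t) = 3t - 5

Using the Lagrange interpolation formula with nodes 5, 8:
  L_0(t) = (t - 8) / -3
  L_1(t) = (t - 5) / 3
Then h(t) = 10·L_0(t) + 19·L_1(t).
Expanding and collecting terms gives h(t) = 3t - 5.
Check: h(5) = 10. ✓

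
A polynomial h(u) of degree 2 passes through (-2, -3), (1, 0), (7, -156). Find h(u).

h(u) = -3u^2 - 2u + 5

Write h(u) = au^2 + bu + c. Substituting each data point gives a linear system:
  4a - 2b + c = -3
  a + b + c = 0
  49a + 7b + c = -156
Solving the system yields a = -3, b = -2, c = 5.
So h(u) = -3u² - 2u + 5.
Check: h(7) = -156. ✓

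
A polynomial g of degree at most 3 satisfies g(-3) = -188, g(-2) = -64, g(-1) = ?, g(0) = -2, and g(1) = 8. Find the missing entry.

-14

On equispaced nodes a degree-3 polynomial has vanishing fourth forward difference, so
  g(-3) - 4·g(-2) + 6·g(-1) - 4·g(0) + g(1) = 0.
Substituting the known values and solving for g(-1):
  6·g(-1) = -84
  g(-1) = -14.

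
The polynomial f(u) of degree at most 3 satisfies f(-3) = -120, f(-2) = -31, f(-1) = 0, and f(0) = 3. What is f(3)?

144

Forward differences of the values at u = -3, -2, -1, 0:
  f  : -120  -31  0  3
  Δ  : 89  31  3
  Δ^2: -58  -28
  Δ^3: 30
The third differences are constant, confirming degree 3.
Interpolating (Newton forward form) and evaluating at u = 3 gives f(3) = 144.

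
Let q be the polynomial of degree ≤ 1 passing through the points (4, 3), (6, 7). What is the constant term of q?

-5

Write q(x) = ax + b. Substituting each data point gives a linear system:
  4a + b = 3
  6a + b = 7
Solving the system yields a = 2, b = -5.
So q(x) = 2x - 5.
The constant term is -5.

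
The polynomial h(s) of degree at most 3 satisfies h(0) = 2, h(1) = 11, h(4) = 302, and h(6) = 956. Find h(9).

Using the Lagrange interpolation formula with nodes 0, 1, 4, 6:
  L_0(s) = (s - 1)(s - 4)(s - 6) / -24
  L_1(s) = s(s - 4)(s - 6) / 15
  L_2(s) = s(s - 1)(s - 6) / -24
  L_3(s) = s(s - 1)(s - 4) / 60
Then h(s) = 2·L_0(s) + 11·L_1(s) + 302·L_2(s) + 956·L_3(s).
Expanding and collecting terms gives h(s) = 4s^3 + 2s^2 + 3s + 2.
Evaluating at s = 9: h(9) = 3107.

3107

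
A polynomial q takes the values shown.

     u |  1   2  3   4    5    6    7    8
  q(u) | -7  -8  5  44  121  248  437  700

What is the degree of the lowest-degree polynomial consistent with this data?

Forward differences of the values at u = 1, 2, 3, 4, 5, 6, 7, 8:
  q  : -7  -8  5  44  121  248  437  700
  Δ  : -1  13  39  77  127  189  263
  Δ^2: 14  26  38  50  62  74
  Δ^3: 12  12  12  12  12
  Δ^4: 0  0  0  0
  Δ^5: 0  0  0
  Δ^6: 0  0
  Δ^7: 0
The third differences are constant (12) and nonzero, while all higher differences vanish, so the minimal degree is 3.

3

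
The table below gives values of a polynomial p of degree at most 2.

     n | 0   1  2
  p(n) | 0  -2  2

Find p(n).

p(n) = 3n^2 - 5n

Write p(n) = an^2 + bn + c. Substituting each data point gives a linear system:
  c = 0
  a + b + c = -2
  4a + 2b + c = 2
Solving the system yields a = 3, b = -5, c = 0.
So p(n) = 3n^2 - 5n.
Check: p(1) = -2. ✓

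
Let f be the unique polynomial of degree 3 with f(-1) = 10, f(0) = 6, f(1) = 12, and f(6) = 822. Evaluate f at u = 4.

Using the Lagrange interpolation formula with nodes -1, 0, 1, 6:
  L_0(u) = u(u - 1)(u - 6) / -14
  L_1(u) = (u + 1)(u - 1)(u - 6) / 6
  L_2(u) = (u + 1)u(u - 6) / -10
  L_3(u) = (u + 1)u(u - 1) / 210
Then f(u) = 10·L_0(u) + 6·L_1(u) + 12·L_2(u) + 822·L_3(u).
Expanding and collecting terms gives f(u) = 3u^3 + 5u^2 - 2u + 6.
Evaluating at u = 4: f(4) = 270.

270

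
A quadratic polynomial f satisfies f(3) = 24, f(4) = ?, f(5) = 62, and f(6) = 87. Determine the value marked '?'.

41

On equispaced nodes a degree-2 polynomial has vanishing third forward difference, so
  - f(3) + 3·f(4) - 3·f(5) + f(6) = 0.
Substituting the known values and solving for f(4):
  3·f(4) = 123
  f(4) = 41.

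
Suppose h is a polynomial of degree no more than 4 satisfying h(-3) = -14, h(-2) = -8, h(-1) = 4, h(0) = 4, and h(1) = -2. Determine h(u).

h(u) = u^4 + 3u^3 - 4u^2 - 6u + 4

Write h(u) = au^4 + bu^3 + cu^2 + du + e. Substituting each data point gives a linear system:
  81a - 27b + 9c - 3d + e = -14
  16a - 8b + 4c - 2d + e = -8
  a - b + c - d + e = 4
  e = 4
  a + b + c + d + e = -2
Solving the system yields a = 1, b = 3, c = -4, d = -6, e = 4.
So h(u) = u^4 + 3u^3 - 4u^2 - 6u + 4.
Check: h(-3) = -14. ✓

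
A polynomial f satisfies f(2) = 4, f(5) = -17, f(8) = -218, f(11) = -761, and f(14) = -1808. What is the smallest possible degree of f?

Forward differences of the values at n = 2, 5, 8, 11, 14:
  f  : 4  -17  -218  -761  -1808
  Δ  : -21  -201  -543  -1047
  Δ^2: -180  -342  -504
  Δ^3: -162  -162
  Δ^4: 0
The third differences are constant (-162) and nonzero, while all higher differences vanish, so the minimal degree is 3.

3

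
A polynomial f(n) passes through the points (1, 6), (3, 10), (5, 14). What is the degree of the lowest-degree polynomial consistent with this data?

1

Forward differences of the values at n = 1, 3, 5:
  f  : 6  10  14
  Δ  : 4  4
  Δ^2: 0
The first differences are constant (4) and nonzero, while all higher differences vanish, so the minimal degree is 1.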